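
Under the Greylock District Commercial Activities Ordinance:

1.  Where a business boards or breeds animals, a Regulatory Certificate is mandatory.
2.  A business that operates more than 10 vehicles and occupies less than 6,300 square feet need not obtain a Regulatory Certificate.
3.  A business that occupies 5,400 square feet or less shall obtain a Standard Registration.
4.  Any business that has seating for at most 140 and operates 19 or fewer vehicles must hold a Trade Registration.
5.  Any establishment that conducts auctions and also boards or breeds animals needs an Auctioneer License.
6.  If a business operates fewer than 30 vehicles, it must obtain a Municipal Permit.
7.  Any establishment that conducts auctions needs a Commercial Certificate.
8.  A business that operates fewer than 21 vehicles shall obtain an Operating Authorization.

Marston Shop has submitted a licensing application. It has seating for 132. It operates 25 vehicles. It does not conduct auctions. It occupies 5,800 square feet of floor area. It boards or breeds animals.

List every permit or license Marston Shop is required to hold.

Municipal Permit

1. boards or breeds animals → Regulatory Certificate required.
2. vehicles 25 > 10; floor area 5,800 square feet < 6,300 square feet → exempt from Regulatory Certificate.
3. floor area 5,800 square feet > 5,400 square feet → Standard Registration not required.
4. seating 132 ≤ 140; vehicles 25 > 19 → Trade Registration not required.
5. does not conduct auctions; boards or breeds animals → Auctioneer License not required.
6. vehicles 25 < 30 → Municipal Permit required.
7. does not conduct auctions → Commercial Certificate not required.
8. vehicles 25 ≥ 21 → Operating Authorization not required.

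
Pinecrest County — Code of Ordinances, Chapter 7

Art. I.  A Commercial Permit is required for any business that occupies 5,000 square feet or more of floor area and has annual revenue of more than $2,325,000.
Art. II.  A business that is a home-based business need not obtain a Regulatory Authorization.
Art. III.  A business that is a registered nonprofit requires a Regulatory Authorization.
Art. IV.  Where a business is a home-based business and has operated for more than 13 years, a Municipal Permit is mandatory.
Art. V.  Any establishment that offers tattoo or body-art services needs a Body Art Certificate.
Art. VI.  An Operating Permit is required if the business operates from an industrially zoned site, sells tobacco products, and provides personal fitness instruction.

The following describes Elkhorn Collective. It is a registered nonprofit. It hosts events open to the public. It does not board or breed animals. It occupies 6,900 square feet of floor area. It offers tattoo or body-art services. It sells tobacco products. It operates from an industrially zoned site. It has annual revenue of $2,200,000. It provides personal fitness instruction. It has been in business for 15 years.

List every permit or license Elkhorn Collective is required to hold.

Body Art Certificate, Operating Permit, Regulatory Authorization

Art. I. floor area 6,900 square feet ≥ 5,000 square feet; revenue $2,200,000 ≤ $2,325,000 → Commercial Permit not required.
Art. II. operates from an industrially zoned site (not: is a home-based business) → Regulatory Authorization exemption does not apply.
Art. III. is a registered nonprofit → Regulatory Authorization required.
Art. IV. operates from an industrially zoned site (not: is a home-based business); years in business 15 > 13 → Municipal Permit not required.
Art. V. offers tattoo or body-art services → Body Art Certificate required.
Art. VI. operates from an industrially zoned site; sells tobacco products; provides personal fitness instruction → Operating Permit required.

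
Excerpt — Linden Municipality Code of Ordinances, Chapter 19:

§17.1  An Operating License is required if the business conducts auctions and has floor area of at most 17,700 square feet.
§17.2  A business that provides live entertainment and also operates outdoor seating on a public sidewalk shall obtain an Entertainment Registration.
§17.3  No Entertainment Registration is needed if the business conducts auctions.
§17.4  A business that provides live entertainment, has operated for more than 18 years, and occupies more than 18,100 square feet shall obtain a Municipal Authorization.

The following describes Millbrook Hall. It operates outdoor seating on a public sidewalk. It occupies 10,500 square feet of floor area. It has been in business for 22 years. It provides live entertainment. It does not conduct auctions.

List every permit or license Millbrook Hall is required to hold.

Entertainment Registration

§17.1 does not conduct auctions; floor area 10,500 square feet ≤ 17,700 square feet → Operating License not required.
§17.2 provides live entertainment; operates outdoor seating on a public sidewalk → Entertainment Registration required.
§17.3 does not conduct auctions → Entertainment Registration exemption does not apply.
§17.4 provides live entertainment; years in business 22 > 18; floor area 10,500 square feet ≤ 18,100 square feet → Municipal Authorization not required.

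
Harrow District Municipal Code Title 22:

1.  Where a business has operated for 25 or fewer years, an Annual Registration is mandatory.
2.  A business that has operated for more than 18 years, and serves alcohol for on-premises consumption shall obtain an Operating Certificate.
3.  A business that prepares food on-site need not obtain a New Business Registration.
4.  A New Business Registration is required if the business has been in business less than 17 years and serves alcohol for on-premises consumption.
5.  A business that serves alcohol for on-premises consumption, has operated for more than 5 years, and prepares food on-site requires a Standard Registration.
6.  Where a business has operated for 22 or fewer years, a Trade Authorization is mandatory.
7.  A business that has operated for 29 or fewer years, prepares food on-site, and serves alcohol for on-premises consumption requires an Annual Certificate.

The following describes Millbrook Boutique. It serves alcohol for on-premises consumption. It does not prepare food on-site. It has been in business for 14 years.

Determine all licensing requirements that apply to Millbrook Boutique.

1. years in business 14 ≤ 25 → Annual Registration required.
2. years in business 14 ≤ 18; serves alcohol for on-premises consumption → Operating Certificate not required.
3. does not prepare food on-site → New Business Registration exemption does not apply.
4. years in business 14 < 17; serves alcohol for on-premises consumption → New Business Registration required.
5. serves alcohol for on-premises consumption; years in business 14 > 5; does not prepare food on-site → Standard Registration not required.
6. years in business 14 ≤ 22 → Trade Authorization required.
7. years in business 14 ≤ 29; does not prepare food on-site; serves alcohol for on-premises consumption → Annual Certificate not required.

Annual Registration, New Business Registration, Trade Authorization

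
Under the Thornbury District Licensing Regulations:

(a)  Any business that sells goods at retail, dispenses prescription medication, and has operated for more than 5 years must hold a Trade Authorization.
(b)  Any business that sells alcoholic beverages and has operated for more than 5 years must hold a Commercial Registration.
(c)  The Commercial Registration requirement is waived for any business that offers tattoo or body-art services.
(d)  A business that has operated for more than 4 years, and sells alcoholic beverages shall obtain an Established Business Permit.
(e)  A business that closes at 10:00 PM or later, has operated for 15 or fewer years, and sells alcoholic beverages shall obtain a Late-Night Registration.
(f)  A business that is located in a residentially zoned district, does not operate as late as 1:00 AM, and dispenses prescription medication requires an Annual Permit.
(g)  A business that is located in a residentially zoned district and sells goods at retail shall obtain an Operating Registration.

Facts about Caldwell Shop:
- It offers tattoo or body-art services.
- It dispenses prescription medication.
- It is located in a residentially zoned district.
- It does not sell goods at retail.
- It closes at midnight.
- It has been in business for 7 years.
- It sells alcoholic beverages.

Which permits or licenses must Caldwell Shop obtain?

(a) does not sell goods at retail; dispenses prescription medication; years in business 7 > 5 → Trade Authorization not required.
(b) sells alcoholic beverages; years in business 7 > 5 → Commercial Registration required.
(c) offers tattoo or body-art services → exempt from Commercial Registration.
(d) years in business 7 > 4; sells alcoholic beverages → Established Business Permit required.
(e) closes midnight, after 10:00 PM; years in business 7 ≤ 15; sells alcoholic beverages → Late-Night Registration required.
(f) is located in a residentially zoned district; closes midnight, at/before 1:00 AM; dispenses prescription medication → Annual Permit required.
(g) is located in a residentially zoned district; does not sell goods at retail → Operating Registration not required.

Annual Permit, Established Business Permit, Late-Night Registration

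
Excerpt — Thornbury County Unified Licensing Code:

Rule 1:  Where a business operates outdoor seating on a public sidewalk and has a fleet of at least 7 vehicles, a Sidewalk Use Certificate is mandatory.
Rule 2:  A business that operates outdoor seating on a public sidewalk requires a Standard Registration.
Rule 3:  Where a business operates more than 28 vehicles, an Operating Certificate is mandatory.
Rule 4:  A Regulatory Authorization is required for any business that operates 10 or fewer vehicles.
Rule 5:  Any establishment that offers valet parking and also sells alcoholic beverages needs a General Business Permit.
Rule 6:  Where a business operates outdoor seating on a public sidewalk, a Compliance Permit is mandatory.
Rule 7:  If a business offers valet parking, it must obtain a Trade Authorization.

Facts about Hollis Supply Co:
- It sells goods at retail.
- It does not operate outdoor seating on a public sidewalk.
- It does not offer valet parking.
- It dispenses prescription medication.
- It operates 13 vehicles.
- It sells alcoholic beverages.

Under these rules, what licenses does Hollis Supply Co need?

Rule 1: does not operate outdoor seating on a public sidewalk; vehicles 13 ≥ 7 → Sidewalk Use Certificate not required.
Rule 2: does not operate outdoor seating on a public sidewalk → Standard Registration not required.
Rule 3: vehicles 13 ≤ 28 → Operating Certificate not required.
Rule 4: vehicles 13 > 10 → Regulatory Authorization not required.
Rule 5: does not offer valet parking; sells alcoholic beverages → General Business Permit not required.
Rule 6: does not operate outdoor seating on a public sidewalk → Compliance Permit not required.
Rule 7: does not offer valet parking → Trade Authorization not required.

None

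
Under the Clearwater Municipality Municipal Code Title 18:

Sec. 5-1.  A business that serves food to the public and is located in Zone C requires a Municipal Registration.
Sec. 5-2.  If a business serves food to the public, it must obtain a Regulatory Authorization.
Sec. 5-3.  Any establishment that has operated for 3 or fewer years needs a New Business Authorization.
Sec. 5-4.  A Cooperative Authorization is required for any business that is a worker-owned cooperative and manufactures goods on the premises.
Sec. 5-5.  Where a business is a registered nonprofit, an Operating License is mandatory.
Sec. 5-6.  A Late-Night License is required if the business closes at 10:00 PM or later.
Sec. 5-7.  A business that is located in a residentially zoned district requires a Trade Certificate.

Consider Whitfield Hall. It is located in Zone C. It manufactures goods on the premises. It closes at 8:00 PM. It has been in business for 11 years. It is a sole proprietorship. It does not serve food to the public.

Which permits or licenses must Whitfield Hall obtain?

Sec. 5-1. does not serve food to the public; is located in Zone C → Municipal Registration not required.
Sec. 5-2. does not serve food to the public → Regulatory Authorization not required.
Sec. 5-3. years in business 11 > 3 → New Business Authorization not required.
Sec. 5-4. is a sole proprietorship (not: is a worker-owned cooperative); manufactures goods on the premises → Cooperative Authorization not required.
Sec. 5-5. is a sole proprietorship (not: is a registered nonprofit) → Operating License not required.
Sec. 5-6. closes 8:00 PM, at/before 10:00 PM → Late-Night License not required.
Sec. 5-7. is located in Zone C (not: is located in a residentially zoned district) → Trade Certificate not required.

None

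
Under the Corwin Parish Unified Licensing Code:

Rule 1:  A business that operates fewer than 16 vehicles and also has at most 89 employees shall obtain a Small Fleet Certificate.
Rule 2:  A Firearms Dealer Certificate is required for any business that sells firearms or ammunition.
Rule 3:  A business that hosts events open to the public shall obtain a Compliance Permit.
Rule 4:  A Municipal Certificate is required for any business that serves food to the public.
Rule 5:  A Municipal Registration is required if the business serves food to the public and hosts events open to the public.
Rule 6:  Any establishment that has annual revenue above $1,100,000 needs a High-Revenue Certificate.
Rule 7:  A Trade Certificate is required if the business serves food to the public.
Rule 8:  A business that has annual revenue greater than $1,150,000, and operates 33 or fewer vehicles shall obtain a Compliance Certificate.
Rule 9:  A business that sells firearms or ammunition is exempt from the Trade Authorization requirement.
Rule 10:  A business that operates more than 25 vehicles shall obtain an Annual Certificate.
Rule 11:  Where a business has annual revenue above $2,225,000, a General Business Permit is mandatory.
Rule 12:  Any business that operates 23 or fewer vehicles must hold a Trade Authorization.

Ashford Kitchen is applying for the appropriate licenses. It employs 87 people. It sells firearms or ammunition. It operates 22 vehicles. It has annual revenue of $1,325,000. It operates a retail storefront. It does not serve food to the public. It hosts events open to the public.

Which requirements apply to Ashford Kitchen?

Rule 1: vehicles 22 ≥ 16; employees 87 ≤ 89 → Small Fleet Certificate not required.
Rule 2: sells firearms or ammunition → Firearms Dealer Certificate required.
Rule 3: hosts events open to the public → Compliance Permit required.
Rule 4: does not serve food to the public → Municipal Certificate not required.
Rule 5: does not serve food to the public; hosts events open to the public → Municipal Registration not required.
Rule 6: revenue $1,325,000 > $1,100,000 → High-Revenue Certificate required.
Rule 7: does not serve food to the public → Trade Certificate not required.
Rule 8: revenue $1,325,000 > $1,150,000; vehicles 22 ≤ 33 → Compliance Certificate required.
Rule 9: sells firearms or ammunition → exempt from Trade Authorization.
Rule 10: vehicles 22 ≤ 25 → Annual Certificate not required.
Rule 11: revenue $1,325,000 ≤ $2,225,000 → General Business Permit not required.
Rule 12: vehicles 22 ≤ 23 → Trade Authorization required.

Compliance Certificate, Compliance Permit, Firearms Dealer Certificate, High-Revenue Certificate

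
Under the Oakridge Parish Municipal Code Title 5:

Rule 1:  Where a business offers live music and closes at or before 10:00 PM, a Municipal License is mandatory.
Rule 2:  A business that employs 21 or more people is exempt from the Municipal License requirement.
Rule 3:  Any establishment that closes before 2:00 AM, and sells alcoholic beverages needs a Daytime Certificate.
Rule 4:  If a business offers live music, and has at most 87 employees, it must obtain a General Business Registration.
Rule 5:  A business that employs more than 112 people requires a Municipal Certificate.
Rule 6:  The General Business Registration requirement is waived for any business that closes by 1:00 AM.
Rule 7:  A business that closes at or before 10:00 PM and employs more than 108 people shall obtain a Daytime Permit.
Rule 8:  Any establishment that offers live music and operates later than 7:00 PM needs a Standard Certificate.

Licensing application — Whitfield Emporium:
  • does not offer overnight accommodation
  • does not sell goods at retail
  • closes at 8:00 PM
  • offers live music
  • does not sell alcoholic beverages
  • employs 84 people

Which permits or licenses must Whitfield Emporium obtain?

Standard Certificate

Rule 1: offers live music; closes 8:00 PM, at/before 10:00 PM → Municipal License required.
Rule 2: employees 84 ≥ 21 → exempt from Municipal License.
Rule 3: closes 8:00 PM, at/before 2:00 AM; does not sell alcoholic beverages → Daytime Certificate not required.
Rule 4: offers live music; employees 84 ≤ 87 → General Business Registration required.
Rule 5: employees 84 ≤ 112 → Municipal Certificate not required.
Rule 6: closes 8:00 PM, at/before 1:00 AM → exempt from General Business Registration.
Rule 7: closes 8:00 PM, at/before 10:00 PM; employees 84 ≤ 108 → Daytime Permit not required.
Rule 8: offers live music; closes 8:00 PM, after 7:00 PM → Standard Certificate required.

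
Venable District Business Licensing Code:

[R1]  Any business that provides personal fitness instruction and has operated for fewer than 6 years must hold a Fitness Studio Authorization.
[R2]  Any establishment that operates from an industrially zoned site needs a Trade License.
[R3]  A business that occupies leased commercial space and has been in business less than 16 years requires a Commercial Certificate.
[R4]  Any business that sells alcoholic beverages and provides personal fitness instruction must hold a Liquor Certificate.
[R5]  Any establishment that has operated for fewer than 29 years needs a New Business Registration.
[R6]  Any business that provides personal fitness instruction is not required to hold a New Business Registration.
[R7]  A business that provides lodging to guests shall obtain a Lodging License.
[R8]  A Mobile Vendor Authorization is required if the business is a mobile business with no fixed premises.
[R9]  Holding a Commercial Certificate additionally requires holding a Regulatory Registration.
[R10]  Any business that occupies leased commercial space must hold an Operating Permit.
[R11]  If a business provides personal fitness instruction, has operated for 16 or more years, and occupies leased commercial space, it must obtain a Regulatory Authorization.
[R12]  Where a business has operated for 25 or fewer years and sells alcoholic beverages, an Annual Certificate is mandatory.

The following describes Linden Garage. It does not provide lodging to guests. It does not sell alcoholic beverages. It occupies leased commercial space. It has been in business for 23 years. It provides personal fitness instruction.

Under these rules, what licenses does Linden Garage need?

[R1] provides personal fitness instruction; years in business 23 ≥ 6 → Fitness Studio Authorization not required.
[R2] occupies leased commercial space (not: operates from an industrially zoned site) → Trade License not required.
[R3] occupies leased commercial space; years in business 23 ≥ 16 → Commercial Certificate not required.
[R4] does not sell alcoholic beverages; provides personal fitness instruction → Liquor Certificate not required.
[R5] years in business 23 < 29 → New Business Registration required.
[R6] provides personal fitness instruction → exempt from New Business Registration.
[R7] does not provide lodging to guests → Lodging License not required.
[R8] occupies leased commercial space (not: is a mobile business with no fixed premises) → Mobile Vendor Authorization not required.
[R9] Commercial Certificate is not required → no effect.
[R10] occupies leased commercial space → Operating Permit required.
[R11] provides personal fitness instruction; years in business 23 ≥ 16; occupies leased commercial space → Regulatory Authorization required.
[R12] years in business 23 ≤ 25; does not sell alcoholic beverages → Annual Certificate not required.

Operating Permit, Regulatory Authorization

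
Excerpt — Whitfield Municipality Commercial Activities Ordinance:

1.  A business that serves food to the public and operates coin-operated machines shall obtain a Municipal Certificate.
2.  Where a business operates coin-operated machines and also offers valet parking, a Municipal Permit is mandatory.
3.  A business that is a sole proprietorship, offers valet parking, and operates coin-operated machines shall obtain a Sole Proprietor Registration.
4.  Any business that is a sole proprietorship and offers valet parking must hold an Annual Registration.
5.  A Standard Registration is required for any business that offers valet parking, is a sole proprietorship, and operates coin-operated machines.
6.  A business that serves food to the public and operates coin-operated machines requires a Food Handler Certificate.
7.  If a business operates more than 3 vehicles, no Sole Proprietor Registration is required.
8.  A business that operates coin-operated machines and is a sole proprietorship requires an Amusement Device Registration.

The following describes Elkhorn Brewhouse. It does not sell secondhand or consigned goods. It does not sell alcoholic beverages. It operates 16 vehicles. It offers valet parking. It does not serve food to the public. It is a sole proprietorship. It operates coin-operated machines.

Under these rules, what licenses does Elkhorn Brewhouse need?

1. does not serve food to the public; operates coin-operated machines → Municipal Certificate not required.
2. operates coin-operated machines; offers valet parking → Municipal Permit required.
3. is a sole proprietorship; offers valet parking; operates coin-operated machines → Sole Proprietor Registration required.
4. is a sole proprietorship; offers valet parking → Annual Registration required.
5. offers valet parking; is a sole proprietorship; operates coin-operated machines → Standard Registration required.
6. does not serve food to the public; operates coin-operated machines → Food Handler Certificate not required.
7. vehicles 16 > 3 → exempt from Sole Proprietor Registration.
8. operates coin-operated machines; is a sole proprietorship → Amusement Device Registration required.

Amusement Device Registration, Annual Registration, Municipal Permit, Standard Registration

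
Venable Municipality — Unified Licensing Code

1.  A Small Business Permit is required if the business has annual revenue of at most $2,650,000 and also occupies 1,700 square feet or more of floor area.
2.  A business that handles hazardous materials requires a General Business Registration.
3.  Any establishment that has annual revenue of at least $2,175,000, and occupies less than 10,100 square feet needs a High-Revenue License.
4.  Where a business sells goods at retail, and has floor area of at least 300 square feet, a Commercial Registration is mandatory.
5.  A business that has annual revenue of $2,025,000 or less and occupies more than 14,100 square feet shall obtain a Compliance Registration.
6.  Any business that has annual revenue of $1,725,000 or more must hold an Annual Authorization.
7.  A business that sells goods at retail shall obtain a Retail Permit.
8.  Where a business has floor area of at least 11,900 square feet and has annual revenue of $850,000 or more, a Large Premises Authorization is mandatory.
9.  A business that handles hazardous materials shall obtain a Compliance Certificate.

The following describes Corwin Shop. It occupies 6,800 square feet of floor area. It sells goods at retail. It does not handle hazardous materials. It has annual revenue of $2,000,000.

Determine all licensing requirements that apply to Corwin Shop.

Annual Authorization, Commercial Registration, Retail Permit, Small Business Permit

1. revenue $2,000,000 ≤ $2,650,000; floor area 6,800 square feet ≥ 1,700 square feet → Small Business Permit required.
2. does not handle hazardous materials → General Business Registration not required.
3. revenue $2,000,000 < $2,175,000; floor area 6,800 square feet < 10,100 square feet → High-Revenue License not required.
4. sells goods at retail; floor area 6,800 square feet ≥ 300 square feet → Commercial Registration required.
5. revenue $2,000,000 ≤ $2,025,000; floor area 6,800 square feet ≤ 14,100 square feet → Compliance Registration not required.
6. revenue $2,000,000 ≥ $1,725,000 → Annual Authorization required.
7. sells goods at retail → Retail Permit required.
8. floor area 6,800 square feet < 11,900 square feet; revenue $2,000,000 ≥ $850,000 → Large Premises Authorization not required.
9. does not handle hazardous materials → Compliance Certificate not required.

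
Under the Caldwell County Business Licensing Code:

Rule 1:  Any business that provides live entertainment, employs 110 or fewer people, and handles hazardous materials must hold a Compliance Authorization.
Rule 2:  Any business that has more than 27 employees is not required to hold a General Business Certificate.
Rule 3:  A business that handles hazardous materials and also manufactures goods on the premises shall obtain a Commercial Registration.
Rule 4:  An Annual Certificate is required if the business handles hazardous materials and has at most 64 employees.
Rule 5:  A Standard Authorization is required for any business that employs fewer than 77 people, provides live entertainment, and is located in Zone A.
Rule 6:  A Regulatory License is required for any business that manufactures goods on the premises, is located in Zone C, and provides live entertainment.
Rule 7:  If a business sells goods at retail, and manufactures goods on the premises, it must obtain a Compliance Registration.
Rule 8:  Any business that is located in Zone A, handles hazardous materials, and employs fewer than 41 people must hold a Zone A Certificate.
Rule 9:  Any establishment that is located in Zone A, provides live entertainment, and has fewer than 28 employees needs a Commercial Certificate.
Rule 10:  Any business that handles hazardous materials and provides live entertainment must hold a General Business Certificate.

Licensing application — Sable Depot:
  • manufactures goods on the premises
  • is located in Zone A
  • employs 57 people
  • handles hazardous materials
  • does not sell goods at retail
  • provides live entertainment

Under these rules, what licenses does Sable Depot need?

Annual Certificate, Commercial Registration, Compliance Authorization, Standard Authorization

Rule 1: provides live entertainment; employees 57 ≤ 110; handles hazardous materials → Compliance Authorization required.
Rule 2: employees 57 > 27 → exempt from General Business Certificate.
Rule 3: handles hazardous materials; manufactures goods on the premises → Commercial Registration required.
Rule 4: handles hazardous materials; employees 57 ≤ 64 → Annual Certificate required.
Rule 5: employees 57 < 77; provides live entertainment; is located in Zone A → Standard Authorization required.
Rule 6: manufactures goods on the premises; is located in Zone A (not: is located in Zone C); provides live entertainment → Regulatory License not required.
Rule 7: does not sell goods at retail; manufactures goods on the premises → Compliance Registration not required.
Rule 8: is located in Zone A; handles hazardous materials; employees 57 ≥ 41 → Zone A Certificate not required.
Rule 9: is located in Zone A; provides live entertainment; employees 57 ≥ 28 → Commercial Certificate not required.
Rule 10: handles hazardous materials; provides live entertainment → General Business Certificate required.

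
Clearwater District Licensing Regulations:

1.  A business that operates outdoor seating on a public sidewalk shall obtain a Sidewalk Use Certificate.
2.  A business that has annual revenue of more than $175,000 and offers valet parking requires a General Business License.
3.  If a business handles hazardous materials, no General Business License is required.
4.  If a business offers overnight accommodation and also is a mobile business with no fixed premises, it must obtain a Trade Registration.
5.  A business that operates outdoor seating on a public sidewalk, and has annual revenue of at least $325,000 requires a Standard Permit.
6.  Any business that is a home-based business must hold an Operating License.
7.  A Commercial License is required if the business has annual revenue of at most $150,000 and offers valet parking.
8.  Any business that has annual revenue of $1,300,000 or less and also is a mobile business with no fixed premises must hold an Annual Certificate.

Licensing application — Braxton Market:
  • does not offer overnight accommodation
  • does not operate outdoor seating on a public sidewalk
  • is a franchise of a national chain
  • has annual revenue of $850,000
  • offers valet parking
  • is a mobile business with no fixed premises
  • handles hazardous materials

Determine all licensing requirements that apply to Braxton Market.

Annual Certificate

1. does not operate outdoor seating on a public sidewalk → Sidewalk Use Certificate not required.
2. revenue $850,000 > $175,000; offers valet parking → General Business License required.
3. handles hazardous materials → exempt from General Business License.
4. does not offer overnight accommodation; is a mobile business with no fixed premises → Trade Registration not required.
5. does not operate outdoor seating on a public sidewalk; revenue $850,000 ≥ $325,000 → Standard Permit not required.
6. is a mobile business with no fixed premises (not: is a home-based business) → Operating License not required.
7. revenue $850,000 > $150,000; offers valet parking → Commercial License not required.
8. revenue $850,000 ≤ $1,300,000; is a mobile business with no fixed premises → Annual Certificate required.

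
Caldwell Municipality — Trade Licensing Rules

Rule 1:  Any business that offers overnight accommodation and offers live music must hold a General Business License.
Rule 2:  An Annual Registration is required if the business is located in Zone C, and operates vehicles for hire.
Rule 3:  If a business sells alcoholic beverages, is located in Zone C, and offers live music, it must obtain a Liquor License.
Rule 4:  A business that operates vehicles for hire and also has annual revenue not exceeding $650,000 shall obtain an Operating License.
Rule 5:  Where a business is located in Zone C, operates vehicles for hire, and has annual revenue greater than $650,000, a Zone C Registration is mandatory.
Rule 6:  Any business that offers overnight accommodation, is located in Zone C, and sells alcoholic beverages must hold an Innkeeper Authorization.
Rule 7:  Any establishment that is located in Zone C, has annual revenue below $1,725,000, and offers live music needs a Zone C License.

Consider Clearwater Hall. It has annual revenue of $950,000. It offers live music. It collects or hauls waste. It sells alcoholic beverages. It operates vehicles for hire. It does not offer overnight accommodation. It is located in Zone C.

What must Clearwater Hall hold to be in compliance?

Rule 1: does not offer overnight accommodation; offers live music → General Business License not required.
Rule 2: is located in Zone C; operates vehicles for hire → Annual Registration required.
Rule 3: sells alcoholic beverages; is located in Zone C; offers live music → Liquor License required.
Rule 4: operates vehicles for hire; revenue $950,000 > $650,000 → Operating License not required.
Rule 5: is located in Zone C; operates vehicles for hire; revenue $950,000 > $650,000 → Zone C Registration required.
Rule 6: does not offer overnight accommodation; is located in Zone C; sells alcoholic beverages → Innkeeper Authorization not required.
Rule 7: is located in Zone C; revenue $950,000 < $1,725,000; offers live music → Zone C License required.

Annual Registration, Liquor License, Zone C License, Zone C Registration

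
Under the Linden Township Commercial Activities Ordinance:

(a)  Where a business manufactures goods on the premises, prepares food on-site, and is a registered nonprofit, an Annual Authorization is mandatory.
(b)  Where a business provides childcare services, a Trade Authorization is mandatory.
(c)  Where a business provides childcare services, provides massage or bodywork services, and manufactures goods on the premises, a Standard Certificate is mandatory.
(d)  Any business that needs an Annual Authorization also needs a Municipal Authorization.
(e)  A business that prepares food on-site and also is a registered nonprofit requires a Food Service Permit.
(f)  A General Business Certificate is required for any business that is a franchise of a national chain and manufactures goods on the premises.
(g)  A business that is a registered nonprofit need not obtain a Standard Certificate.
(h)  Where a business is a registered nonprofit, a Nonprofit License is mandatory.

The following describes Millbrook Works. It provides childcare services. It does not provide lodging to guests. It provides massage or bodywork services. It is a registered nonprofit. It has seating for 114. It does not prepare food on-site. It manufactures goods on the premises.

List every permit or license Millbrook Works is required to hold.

(a) manufactures goods on the premises; does not prepare food on-site; is a registered nonprofit → Annual Authorization not required.
(b) provides childcare services → Trade Authorization required.
(c) provides childcare services; provides massage or bodywork services; manufactures goods on the premises → Standard Certificate required.
(d) Annual Authorization is not required → no effect.
(e) does not prepare food on-site; is a registered nonprofit → Food Service Permit not required.
(f) is a registered nonprofit (not: is a franchise of a national chain); manufactures goods on the premises → General Business Certificate not required.
(g) is a registered nonprofit → exempt from Standard Certificate.
(h) is a registered nonprofit → Nonprofit License required.

Nonprofit License, Trade Authorization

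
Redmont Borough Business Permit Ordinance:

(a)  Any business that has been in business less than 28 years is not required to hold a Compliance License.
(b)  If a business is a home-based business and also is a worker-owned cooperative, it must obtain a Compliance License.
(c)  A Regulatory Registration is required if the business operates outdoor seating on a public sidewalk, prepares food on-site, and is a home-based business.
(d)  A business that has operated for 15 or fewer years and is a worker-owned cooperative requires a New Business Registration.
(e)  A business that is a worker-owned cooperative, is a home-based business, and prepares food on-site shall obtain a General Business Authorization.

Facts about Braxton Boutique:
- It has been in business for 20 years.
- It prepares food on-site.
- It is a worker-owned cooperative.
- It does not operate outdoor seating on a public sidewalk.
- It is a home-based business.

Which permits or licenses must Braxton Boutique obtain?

(a) years in business 20 < 28 → exempt from Compliance License.
(b) is a home-based business; is a worker-owned cooperative → Compliance License required.
(c) does not operate outdoor seating on a public sidewalk; prepares food on-site; is a home-based business → Regulatory Registration not required.
(d) years in business 20 > 15; is a worker-owned cooperative → New Business Registration not required.
(e) is a worker-owned cooperative; is a home-based business; prepares food on-site → General Business Authorization required.

General Business Authorization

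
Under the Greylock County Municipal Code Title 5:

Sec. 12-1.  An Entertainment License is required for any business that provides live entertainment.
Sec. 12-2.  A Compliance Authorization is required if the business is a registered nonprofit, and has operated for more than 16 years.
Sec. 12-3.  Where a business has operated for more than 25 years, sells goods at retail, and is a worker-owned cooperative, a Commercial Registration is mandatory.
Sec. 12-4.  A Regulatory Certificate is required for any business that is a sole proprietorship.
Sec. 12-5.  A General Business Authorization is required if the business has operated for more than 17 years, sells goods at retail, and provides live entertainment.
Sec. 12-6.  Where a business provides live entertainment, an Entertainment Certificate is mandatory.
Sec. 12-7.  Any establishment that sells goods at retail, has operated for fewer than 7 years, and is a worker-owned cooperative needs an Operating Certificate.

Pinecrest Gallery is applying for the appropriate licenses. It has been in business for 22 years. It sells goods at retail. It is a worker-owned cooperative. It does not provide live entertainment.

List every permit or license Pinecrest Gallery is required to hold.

None

Sec. 12-1. does not provide live entertainment → Entertainment License not required.
Sec. 12-2. is a worker-owned cooperative (not: is a registered nonprofit); years in business 22 > 16 → Compliance Authorization not required.
Sec. 12-3. years in business 22 ≤ 25; sells goods at retail; is a worker-owned cooperative → Commercial Registration not required.
Sec. 12-4. is a worker-owned cooperative (not: is a sole proprietorship) → Regulatory Certificate not required.
Sec. 12-5. years in business 22 > 17; sells goods at retail; does not provide live entertainment → General Business Authorization not required.
Sec. 12-6. does not provide live entertainment → Entertainment Certificate not required.
Sec. 12-7. sells goods at retail; years in business 22 ≥ 7; is a worker-owned cooperative → Operating Certificate not required.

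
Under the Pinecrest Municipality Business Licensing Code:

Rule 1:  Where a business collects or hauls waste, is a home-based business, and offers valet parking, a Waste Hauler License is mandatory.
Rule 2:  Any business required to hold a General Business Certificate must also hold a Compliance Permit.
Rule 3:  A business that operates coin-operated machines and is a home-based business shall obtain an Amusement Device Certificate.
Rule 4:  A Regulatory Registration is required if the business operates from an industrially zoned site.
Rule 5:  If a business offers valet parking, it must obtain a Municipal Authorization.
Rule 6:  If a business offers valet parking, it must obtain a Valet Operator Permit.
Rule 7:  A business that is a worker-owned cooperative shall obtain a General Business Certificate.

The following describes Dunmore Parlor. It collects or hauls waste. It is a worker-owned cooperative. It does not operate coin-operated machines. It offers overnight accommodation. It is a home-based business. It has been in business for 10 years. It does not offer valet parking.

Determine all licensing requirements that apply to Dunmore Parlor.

Compliance Permit, General Business Certificate

Rule 1: collects or hauls waste; is a home-based business; does not offer valet parking → Waste Hauler License not required.
Rule 2: General Business Certificate is required → Compliance Permit also required.
Rule 3: does not operate coin-operated machines; is a home-based business → Amusement Device Certificate not required.
Rule 4: is a home-based business (not: operates from an industrially zoned site) → Regulatory Registration not required.
Rule 5: does not offer valet parking → Municipal Authorization not required.
Rule 6: does not offer valet parking → Valet Operator Permit not required.
Rule 7: is a worker-owned cooperative → General Business Certificate required.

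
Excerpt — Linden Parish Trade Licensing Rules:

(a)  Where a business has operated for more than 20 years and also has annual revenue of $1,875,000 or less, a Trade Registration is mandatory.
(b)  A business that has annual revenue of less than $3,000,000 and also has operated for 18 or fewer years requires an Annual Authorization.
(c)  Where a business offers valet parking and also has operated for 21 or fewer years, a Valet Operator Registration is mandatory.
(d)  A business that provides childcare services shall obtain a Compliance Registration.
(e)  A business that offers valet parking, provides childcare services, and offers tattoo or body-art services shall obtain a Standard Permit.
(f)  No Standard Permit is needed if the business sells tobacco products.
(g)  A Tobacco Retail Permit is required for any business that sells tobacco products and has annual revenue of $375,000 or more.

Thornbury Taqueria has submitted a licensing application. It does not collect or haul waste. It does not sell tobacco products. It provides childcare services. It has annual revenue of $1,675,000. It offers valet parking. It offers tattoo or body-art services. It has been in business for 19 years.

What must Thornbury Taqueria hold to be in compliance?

Compliance Registration, Standard Permit, Valet Operator Registration

(a) years in business 19 ≤ 20; revenue $1,675,000 ≤ $1,875,000 → Trade Registration not required.
(b) revenue $1,675,000 < $3,000,000; years in business 19 > 18 → Annual Authorization not required.
(c) offers valet parking; years in business 19 ≤ 21 → Valet Operator Registration required.
(d) provides childcare services → Compliance Registration required.
(e) offers valet parking; provides childcare services; offers tattoo or body-art services → Standard Permit required.
(f) does not sell tobacco products → Standard Permit exemption does not apply.
(g) does not sell tobacco products; revenue $1,675,000 ≥ $375,000 → Tobacco Retail Permit not required.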